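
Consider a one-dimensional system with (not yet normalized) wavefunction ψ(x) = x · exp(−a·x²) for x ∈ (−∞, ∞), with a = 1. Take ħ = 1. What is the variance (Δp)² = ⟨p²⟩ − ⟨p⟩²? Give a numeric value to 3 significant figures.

3.00

Compute ⟨p⟩ and ⟨p²⟩ separately; (Δp)² = ⟨p²⟩ − ⟨p⟩².
Expand each integrand as polynomial × e^(−2ax²) and use ∫x^(2j)·e^(−2ax²) dx = (2j−1)!!/(4a)^j · √(π/(2a)), odd powers → 0; here √(π/(2a)) = 1.2533. Differentiate with the product rule, d/dx e^(−ax²) = −2ax·e^(−ax²).
Normalization: ∫|ψ|² dx = 0.31333.
⟨p⟩ = 0.0000 and ⟨p²⟩ = 3.0000.
(Δp)² = 3.0000 − (0.0000)² = 3.0000.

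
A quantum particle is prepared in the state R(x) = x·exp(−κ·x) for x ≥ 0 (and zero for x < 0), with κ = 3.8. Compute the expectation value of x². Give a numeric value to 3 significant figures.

0.208

⟨x²⟩ = ∫ x²·|R|² dx / ∫|R|² dx (integrals over the domain).
Every integrand reduces to terms xʲ·e^(−2κx) on [0, ∞); use ∫₀^∞ xʲ·e^(−2κx) dx = j!/(2κ)^(j+1).
State is unnormalized: ∫|R|² dx = 0.0045561, and ∫R*·x²·R dx = 0.00094655, so ⟨x²⟩ = 0.00094655 / 0.0045561.
⟨x²⟩ = 0.20776.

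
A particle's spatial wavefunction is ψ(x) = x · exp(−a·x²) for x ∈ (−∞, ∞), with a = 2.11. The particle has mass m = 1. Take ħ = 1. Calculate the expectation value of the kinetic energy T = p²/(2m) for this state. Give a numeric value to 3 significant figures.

3.17

T = −(ħ²/2m) d²/dx², so ⟨T⟩ = −(ħ²/2m) ∫ ψ*·ψ'' dx / ∫|ψ|² dx; with m = 1.
Expand each integrand as polynomial × e^(−2ax²) and use ∫x^(2j)·e^(−2ax²) dx = (2j−1)!!/(4a)^j · √(π/(2a)), odd powers → 0; here √(π/(2a)) = 0.86282. Differentiate with the product rule, d/dx e^(−ax²) = −2ax·e^(−ax²).
State is unnormalized: ∫|ψ|² dx = 0.10223, and ∫ψ*·(−ħ²/2m · ψ'') dx = 0.32356, so ⟨T⟩ = 0.32356 / 0.10223.
⟨T⟩ = 3.1650.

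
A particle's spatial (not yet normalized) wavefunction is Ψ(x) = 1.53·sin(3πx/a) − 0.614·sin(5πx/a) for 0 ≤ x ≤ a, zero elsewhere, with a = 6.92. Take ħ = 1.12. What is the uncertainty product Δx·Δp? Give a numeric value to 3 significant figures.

2.51

Δx = √(⟨x²⟩−⟨x⟩²), Δp = √(⟨p²⟩−⟨p⟩²).
On 0 ≤ x ≤ a (j ≠ l): ∫sin²(jπx/a) dx = a/2, ∫sin(jπx/a)·sin(lπx/a) dx = 0; diagonal moments ∫x·sin²(jπx/a) dx = a²/4, ∫x²·sin²(jπx/a) dx = a³·(1/6 − 1/(4j²π²)); cross terms ∫x·sin(jπx/a)·sin(lπx/a) dx = 0 for j + l even and −4jla²/(π²(j² − l²)²) for j + l odd, ∫x²·sin(jπx/a)·sin(lπx/a) dx = (−1)^(j+l)·4jla³/(π²(j² − l²)²); higher powers the same way via product-to-sum and parts. d²/dx² sin(jπx/a) = −(jπ/a)²·sin(jπx/a); on 0 ≤ x ≤ a, ∫sin²(jπx/a) dx = a/2 and ∫sin(jπx/a)·sin(lπx/a) dx = 0 for j ≠ l, so only diagonal terms survive in ∫|Ψ|² and ∫Ψ·Ψ″; ∫Ψ·Ψ′ dx = [Ψ²/2] between the walls = 0.
Normalization: ∫|Ψ|² dx = 9.4039.
⟨x⟩ = 3.4600, ⟨x²⟩ = 14.144 ⇒ Δx = 1.4740.
⟨p⟩ = 0.0000, ⟨p²⟩ = 2.9006 ⇒ Δp = 1.7031.
Δx·Δp = 2.5104.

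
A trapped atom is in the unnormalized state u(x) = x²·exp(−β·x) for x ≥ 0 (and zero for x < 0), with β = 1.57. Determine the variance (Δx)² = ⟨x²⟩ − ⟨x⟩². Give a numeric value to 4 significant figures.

0.5071

Compute ⟨x⟩ and ⟨x²⟩ separately, then (Δx)² = ⟨x²⟩ − ⟨x⟩².
Every integrand reduces to terms xʲ·e^(−2βx) on [0, ∞); use ∫₀^∞ xʲ·e^(−2βx) dx = j!/(2β)^(j+1).
Normalization: ∫|u|² dx = 0.078625.
⟨x⟩ = 1.5924 and ⟨x²⟩ = 3.0427.
(Δx)² = 3.0427 − (1.5924)² = 0.50712.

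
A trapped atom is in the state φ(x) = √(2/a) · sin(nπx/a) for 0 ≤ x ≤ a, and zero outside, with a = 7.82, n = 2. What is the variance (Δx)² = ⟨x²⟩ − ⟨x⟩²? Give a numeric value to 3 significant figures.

4.32

Compute ⟨x⟩ and ⟨x²⟩ separately, then (Δx)² = ⟨x²⟩ − ⟨x⟩².
With sin²θ = (1 − cos2θ)/2 on 0 ≤ x ≤ a: ∫sin²(nπx/a) dx = a/2, ∫x·sin²(nπx/a) dx = a²/4, ∫x²·sin²(nπx/a) dx = a³·(1/6 − 1/(4n²π²)); higher powers xᵏ the same way, integrating xᵏ·cos(2nπx/a) by parts.
⟨x⟩ = 3.9100 and ⟨x²⟩ = 19.610.
(Δx)² = 19.610 − (3.9100)² = 4.3215.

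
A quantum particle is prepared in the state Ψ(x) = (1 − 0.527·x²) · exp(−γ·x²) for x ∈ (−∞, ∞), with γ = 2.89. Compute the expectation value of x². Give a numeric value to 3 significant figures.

0.0716

⟨x²⟩ = ∫ x²·|Ψ|² dx / ∫|Ψ|² dx (integrals over the domain).
Expand each integrand as polynomial × e^(−2γx²) and use ∫x^(2j)·e^(−2γx²) dx = (2j−1)!!/(4γ)^j · √(π/(2γ)), odd powers → 0; here √(π/(2γ)) = 0.73724.
State is unnormalized: ∫|Ψ|² dx = 0.67462, and ∫Ψ*·x²·Ψ dx = 0.048319, so ⟨x²⟩ = 0.048319 / 0.67462.
⟨x²⟩ = 0.071624.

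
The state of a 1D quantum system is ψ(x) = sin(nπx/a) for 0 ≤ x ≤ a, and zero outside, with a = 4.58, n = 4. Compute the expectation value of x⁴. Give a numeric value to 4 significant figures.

85.24

⟨x⁴⟩ = ∫ x⁴·|ψ|² dx / ∫|ψ|² dx (integrals over the domain).
With sin²θ = (1 − cos2θ)/2 on 0 ≤ x ≤ a: ∫sin²(nπx/a) dx = a/2, ∫x·sin²(nπx/a) dx = a²/4, ∫x²·sin²(nπx/a) dx = a³·(1/6 − 1/(4n²π²)); higher powers xᵏ the same way, integrating xᵏ·cos(2nπx/a) by parts.
State is unnormalized: ∫|ψ|² dx = 2.2900, and ∫ψ*·x⁴·ψ dx = 195.20, so ⟨x⁴⟩ = 195.20 / 2.2900.
⟨x⁴⟩ = 85.242.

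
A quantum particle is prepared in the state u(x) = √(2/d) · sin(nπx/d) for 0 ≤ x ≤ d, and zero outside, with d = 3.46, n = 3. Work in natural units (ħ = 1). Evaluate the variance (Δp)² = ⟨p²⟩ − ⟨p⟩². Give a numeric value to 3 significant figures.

7.42

Compute ⟨p⟩ and ⟨p²⟩ separately; (Δp)² = ⟨p²⟩ − ⟨p⟩².
d/dx sin(nπx/d) = (nπ/d)·cos(nπx/d) and d²/dx² sin(nπx/d) = −(nπ/d)²·sin(nπx/d); on 0 ≤ x ≤ d, ∫sin²(nπx/d) dx = d/2 and ∫sin(nπx/d)·cos(nπx/d) dx = 0.
⟨p⟩ = 0.0000 and ⟨p²⟩ = 7.4198.
(Δp)² = 7.4198 − (0.0000)² = 7.4198.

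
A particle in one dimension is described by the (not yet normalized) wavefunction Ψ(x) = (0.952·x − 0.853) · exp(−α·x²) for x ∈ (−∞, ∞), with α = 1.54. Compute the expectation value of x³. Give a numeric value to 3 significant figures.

⟨x³⟩ = ∫ x³·|Ψ|² dx / ∫|Ψ|² dx (integrals over the domain).
Expand each integrand as polynomial × e^(−2αx²) and use ∫x^(2j)·e^(−2αx²) dx = (2j−1)!!/(4α)^j · √(π/(2α)), odd powers → 0; here √(π/(2α)) = 1.0099.
State is unnormalized: ∫|Ψ|² dx = 0.88344, and ∫Ψ*·x³·Ψ dx = -0.12968, so ⟨x³⟩ = -0.12968 / 0.88344.
⟨x³⟩ = -0.14679.

-0.147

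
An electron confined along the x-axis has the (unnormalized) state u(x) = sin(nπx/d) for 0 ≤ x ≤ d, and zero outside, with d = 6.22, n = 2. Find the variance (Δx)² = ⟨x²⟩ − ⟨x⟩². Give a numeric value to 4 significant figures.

2.734

Compute ⟨x⟩ and ⟨x²⟩ separately, then (Δx)² = ⟨x²⟩ − ⟨x⟩².
With sin²θ = (1 − cos2θ)/2 on 0 ≤ x ≤ d: ∫sin²(nπx/d) dx = d/2, ∫x·sin²(nπx/d) dx = d²/4, ∫x²·sin²(nπx/d) dx = d³·(1/6 − 1/(4n²π²)); higher powers xᵏ the same way, integrating xᵏ·cos(2nπx/d) by parts.
Normalization: ∫|u|² dx = 3.1100.
⟨x⟩ = 3.1100 and ⟨x²⟩ = 12.406.
(Δx)² = 12.406 − (3.1100)² = 2.7340.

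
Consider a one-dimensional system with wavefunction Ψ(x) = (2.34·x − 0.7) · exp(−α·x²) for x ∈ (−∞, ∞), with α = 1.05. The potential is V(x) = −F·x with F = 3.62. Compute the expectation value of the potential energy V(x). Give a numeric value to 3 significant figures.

1.57

⟨V⟩ = ∫ V(x)·|Ψ|² dx / ∫|Ψ|² dx.
Expand each integrand as polynomial × e^(−2αx²) and use ∫x^(2j)·e^(−2αx²) dx = (2j−1)!!/(4α)^j · √(π/(2α)), odd powers → 0; here √(π/(2α)) = 1.2231.
State is unnormalized: ∫|Ψ|² dx = 2.1939, and ∫Ψ*·V(x)·Ψ dx = 3.4536, so ⟨V⟩ = 3.4536 / 2.1939.
⟨V⟩ = 1.5742.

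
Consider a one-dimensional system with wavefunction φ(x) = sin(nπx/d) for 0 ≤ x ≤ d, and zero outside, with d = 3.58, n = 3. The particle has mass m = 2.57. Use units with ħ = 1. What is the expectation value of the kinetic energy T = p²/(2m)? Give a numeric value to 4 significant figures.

1.348

T = −(ħ²/2m) d²/dx², so ⟨T⟩ = −(ħ²/2m) ∫ φ*·φ'' dx / ∫|φ|² dx; with m = 2.57.
d/dx sin(nπx/d) = (nπ/d)·cos(nπx/d) and d²/dx² sin(nπx/d) = −(nπ/d)²·sin(nπx/d); on 0 ≤ x ≤ d, ∫sin²(nπx/d) dx = d/2 and ∫sin(nπx/d)·cos(nπx/d) dx = 0.
State is unnormalized: ∫|φ|² dx = 1.7900, and ∫φ*·(−ħ²/2m · φ'') dx = 2.4136, so ⟨T⟩ = 2.4136 / 1.7900.
⟨T⟩ = 1.3484.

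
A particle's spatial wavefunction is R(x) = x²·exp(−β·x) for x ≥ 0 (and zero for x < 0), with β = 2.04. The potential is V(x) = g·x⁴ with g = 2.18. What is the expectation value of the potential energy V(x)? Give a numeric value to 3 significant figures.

⟨V⟩ = ∫ V(x)·|R|² dx / ∫|R|² dx.
Every integrand reduces to terms xʲ·e^(−2βx) on [0, ∞); use ∫₀^∞ xʲ·e^(−2βx) dx = j!/(2β)^(j+1).
State is unnormalized: ∫|R|² dx = 0.021228, and ∫R*·V(x)·R dx = 0.28057, so ⟨V⟩ = 0.28057 / 0.021228.
⟨V⟩ = 13.217.

13.2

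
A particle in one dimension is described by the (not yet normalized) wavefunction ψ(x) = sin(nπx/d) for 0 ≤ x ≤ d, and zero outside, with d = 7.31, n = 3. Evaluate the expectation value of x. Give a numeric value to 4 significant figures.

⟨x⟩ = ∫ x·|ψ|² dx / ∫|ψ|² dx (integrals over the domain).
With sin²θ = (1 − cos2θ)/2 on 0 ≤ x ≤ d: ∫sin²(nπx/d) dx = d/2, ∫x·sin²(nπx/d) dx = d²/4, ∫x²·sin²(nπx/d) dx = d³·(1/6 − 1/(4n²π²)); higher powers xᵏ the same way, integrating xᵏ·cos(2nπx/d) by parts.
State is unnormalized: ∫|ψ|² dx = 3.6550, and ∫ψ*·x·ψ dx = 13.359, so ⟨x⟩ = 13.359 / 3.6550.
⟨x⟩ = 3.6550.

3.655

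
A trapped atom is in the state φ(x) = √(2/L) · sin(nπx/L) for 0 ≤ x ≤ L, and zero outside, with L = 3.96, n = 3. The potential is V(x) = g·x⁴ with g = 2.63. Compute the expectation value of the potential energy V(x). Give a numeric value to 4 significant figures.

122.2

⟨V⟩ = ∫ V(x)·|φ|² dx.
With sin²θ = (1 − cos2θ)/2 on 0 ≤ x ≤ L: ∫sin²(nπx/L) dx = L/2, ∫x·sin²(nπx/L) dx = L²/4, ∫x²·sin²(nπx/L) dx = L³·(1/6 − 1/(4n²π²)); higher powers xᵏ the same way, integrating xᵏ·cos(2nπx/L) by parts.
⟨V⟩ = 122.19.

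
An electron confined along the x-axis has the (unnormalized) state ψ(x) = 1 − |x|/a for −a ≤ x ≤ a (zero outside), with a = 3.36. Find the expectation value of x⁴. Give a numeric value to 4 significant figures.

⟨x⁴⟩ = ∫ x⁴·|ψ|² dx / ∫|ψ|² dx (integrals over the domain).
ψ is even, so ∫ over [−a, a] = 2∫₀ᵃ with ψ = 1 − x/a there: ∫₀ᵃ (1 − x/a)² dx = a/3, ∫₀ᵃ x²(1 − x/a)² dx = a³/30, ∫₀ᵃ x⁴(1 − x/a)² dx = a⁵/105.
State is unnormalized: ∫|ψ|² dx = 2.2400, and ∫ψ*·x⁴·ψ dx = 8.1571, so ⟨x⁴⟩ = 8.1571 / 2.2400.
⟨x⁴⟩ = 3.6416.

3.642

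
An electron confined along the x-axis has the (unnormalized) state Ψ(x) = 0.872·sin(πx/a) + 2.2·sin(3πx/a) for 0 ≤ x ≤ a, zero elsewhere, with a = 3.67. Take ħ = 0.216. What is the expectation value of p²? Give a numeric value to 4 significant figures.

0.2706

p² Ψ = −ħ² d²Ψ/dx²; ⟨p²⟩ = −ħ² ∫ Ψ*·Ψ'' dx / ∫|Ψ|² dx.
d²/dx² sin(jπx/a) = −(jπ/a)²·sin(jπx/a); on 0 ≤ x ≤ a, ∫sin²(jπx/a) dx = a/2 and ∫sin(jπx/a)·sin(lπx/a) dx = 0 for j ≠ l, so only diagonal terms survive in ∫|Ψ|² and ∫Ψ·Ψ″; ∫Ψ·Ψ′ dx = [Ψ²/2] between the walls = 0.
State is unnormalized: ∫|Ψ|² dx = 10.277, and ∫Ψ*·(−ħ² Ψ'') dx = 2.7804, so ⟨p²⟩ = 2.7804 / 10.277.
⟨p²⟩ = 0.27056.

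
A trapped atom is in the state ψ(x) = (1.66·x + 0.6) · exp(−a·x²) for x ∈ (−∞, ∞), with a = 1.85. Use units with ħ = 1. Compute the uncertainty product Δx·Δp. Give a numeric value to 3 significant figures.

0.716

Δx = √(⟨x²⟩−⟨x⟩²), Δp = √(⟨p²⟩−⟨p⟩²).
Expand each integrand as polynomial × e^(−2ax²) and use ∫x^(2j)·e^(−2ax²) dx = (2j−1)!!/(4a)^j · √(π/(2a)), odd powers → 0; here √(π/(2a)) = 0.92145. Differentiate with the product rule, d/dx e^(−ax²) = −2ax·e^(−ax²).
Normalization: ∫|ψ|² dx = 0.67485.
⟨x⟩ = 0.36755, ⟨x²⟩ = 0.27255 ⇒ Δx = 0.37075.
⟨p⟩ = 0.0000, ⟨p²⟩ = 3.7313 ⇒ Δp = 1.9316.
Δx·Δp = 0.71616.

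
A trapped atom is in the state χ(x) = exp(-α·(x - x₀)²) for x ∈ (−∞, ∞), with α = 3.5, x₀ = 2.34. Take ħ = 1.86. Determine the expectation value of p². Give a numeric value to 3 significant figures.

p² χ = −ħ² d²χ/dx²; ⟨p²⟩ = −ħ² ∫ χ*·χ'' dx / ∫|χ|² dx.
Gaussian moments (u = x − x₀): ∫u^(2j)·e^(−2αu²) du = (2j−1)!!/(4α)^j · √(π/(2α)), odd powers integrate to 0; here √(π/(2α)) = 0.66992. Derivatives: d/dx e^(−αu²) = −2αu·e^(−αu²), d²/dx² e^(−αu²) = (4α²u² − 2α)·e^(−αu²).
State is unnormalized: ∫|χ|² dx = 0.66992, and ∫χ*·(−ħ² χ'') dx = 8.1118, so ⟨p²⟩ = 8.1118 / 0.66992.
⟨p²⟩ = 12.109.

12.1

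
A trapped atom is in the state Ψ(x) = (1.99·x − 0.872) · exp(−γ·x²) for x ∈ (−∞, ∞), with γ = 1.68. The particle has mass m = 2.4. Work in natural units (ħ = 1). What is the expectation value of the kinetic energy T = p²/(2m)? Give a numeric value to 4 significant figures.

T = −(ħ²/2m) d²/dx², so ⟨T⟩ = −(ħ²/2m) ∫ Ψ*·Ψ'' dx / ∫|Ψ|² dx; with m = 2.4.
Expand each integrand as polynomial × e^(−2γx²) and use ∫x^(2j)·e^(−2γx²) dx = (2j−1)!!/(4γ)^j · √(π/(2γ)), odd powers → 0; here √(π/(2γ)) = 0.96695. Differentiate with the product rule, d/dx e^(−γx²) = −2γx·e^(−γx²).
State is unnormalized: ∫|Ψ|² dx = 1.3051, and ∫Ψ*·(−ħ²/2m · Ψ'') dx = 0.85566, so ⟨T⟩ = 0.85566 / 1.3051.
⟨T⟩ = 0.65563.

0.6556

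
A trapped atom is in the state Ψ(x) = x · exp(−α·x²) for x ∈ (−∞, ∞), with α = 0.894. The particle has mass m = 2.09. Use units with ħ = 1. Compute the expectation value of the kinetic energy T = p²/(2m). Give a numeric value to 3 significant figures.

0.642

T = −(ħ²/2m) d²/dx², so ⟨T⟩ = −(ħ²/2m) ∫ Ψ*·Ψ'' dx / ∫|Ψ|² dx; with m = 2.09.
Expand each integrand as polynomial × e^(−2αx²) and use ∫x^(2j)·e^(−2αx²) dx = (2j−1)!!/(4α)^j · √(π/(2α)), odd powers → 0; here √(π/(2α)) = 1.3255. Differentiate with the product rule, d/dx e^(−αx²) = −2αx·e^(−αx²).
State is unnormalized: ∫|Ψ|² dx = 0.37068, and ∫Ψ*·(−ħ²/2m · Ψ'') dx = 0.23784, so ⟨T⟩ = 0.23784 / 0.37068.
⟨T⟩ = 0.64163.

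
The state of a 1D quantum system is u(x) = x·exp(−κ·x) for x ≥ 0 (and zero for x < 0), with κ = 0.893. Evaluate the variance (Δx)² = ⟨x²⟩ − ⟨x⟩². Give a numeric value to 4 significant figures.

Compute ⟨x⟩ and ⟨x²⟩ separately, then (Δx)² = ⟨x²⟩ − ⟨x⟩².
Every integrand reduces to terms xʲ·e^(−2κx) on [0, ∞); use ∫₀^∞ xʲ·e^(−2κx) dx = j!/(2κ)^(j+1).
Normalization: ∫|u|² dx = 0.35106.
⟨x⟩ = 1.6797 and ⟨x²⟩ = 3.7620.
(Δx)² = 3.7620 − (1.6797)² = 0.94050.

0.9405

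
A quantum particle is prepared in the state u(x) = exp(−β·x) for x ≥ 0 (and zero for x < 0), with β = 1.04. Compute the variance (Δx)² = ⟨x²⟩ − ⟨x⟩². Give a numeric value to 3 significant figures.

0.231

Compute ⟨x⟩ and ⟨x²⟩ separately, then (Δx)² = ⟨x²⟩ − ⟨x⟩².
Every integrand reduces to terms xʲ·e^(−2βx) on [0, ∞); use ∫₀^∞ xʲ·e^(−2βx) dx = j!/(2β)^(j+1).
Normalization: ∫|u|² dx = 0.48077.
⟨x⟩ = 0.48077 and ⟨x²⟩ = 0.46228.
(Δx)² = 0.46228 − (0.48077)² = 0.23114.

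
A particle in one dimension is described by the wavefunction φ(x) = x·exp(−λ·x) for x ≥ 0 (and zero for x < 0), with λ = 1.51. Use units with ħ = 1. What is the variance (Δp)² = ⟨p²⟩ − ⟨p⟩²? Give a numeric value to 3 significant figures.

Compute ⟨p⟩ and ⟨p²⟩ separately; (Δp)² = ⟨p²⟩ − ⟨p⟩².
Differentiate x·exp(−λ·x) with the product rule; every integrand then reduces to terms xʲ·e^(−2λx) on [0, ∞), with ∫₀^∞ xʲ·e^(−2λx) dx = j!/(2λ)^(j+1).
Normalization: ∫|φ|² dx = 0.072612.
⟨p⟩ = 0.0000 and ⟨p²⟩ = 2.2801.
(Δp)² = 2.2801 − (0.0000)² = 2.2801.

2.28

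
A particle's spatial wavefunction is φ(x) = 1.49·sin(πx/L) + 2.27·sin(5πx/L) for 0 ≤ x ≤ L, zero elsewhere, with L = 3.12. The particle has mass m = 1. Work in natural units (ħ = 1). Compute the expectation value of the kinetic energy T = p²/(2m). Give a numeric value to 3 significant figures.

9.01

T = −(ħ²/2m) d²/dx², so ⟨T⟩ = −(ħ²/2m) ∫ φ*·φ'' dx / ∫|φ|² dx; with m = 1.
d²/dx² sin(jπx/L) = −(jπ/L)²·sin(jπx/L); on 0 ≤ x ≤ L, ∫sin²(jπx/L) dx = L/2 and ∫sin(jπx/L)·sin(lπx/L) dx = 0 for j ≠ l, so only diagonal terms survive in ∫|φ|² and ∫φ·φ″; ∫φ·φ′ dx = [φ²/2] between the walls = 0.
State is unnormalized: ∫|φ|² dx = 11.502, and ∫φ*·(−ħ²/2m · φ'') dx = 103.63, so ⟨T⟩ = 103.63 / 11.502.
⟨T⟩ = 9.0101.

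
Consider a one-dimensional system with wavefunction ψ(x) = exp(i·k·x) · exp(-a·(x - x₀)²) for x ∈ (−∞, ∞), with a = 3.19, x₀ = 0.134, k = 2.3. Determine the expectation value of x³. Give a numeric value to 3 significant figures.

0.0339

⟨x³⟩ = ∫ x³·|ψ|² dx / ∫|ψ|² dx (integrals over the domain).
Gaussian moments (u = x − x₀): ∫u^(2j)·e^(−2au²) du = (2j−1)!!/(4a)^j · √(π/(2a)), odd powers integrate to 0; here √(π/(2a)) = 0.70172.
State is unnormalized: ∫|ψ|² dx = 0.70172, and ∫ψ*·x³·ψ dx = 0.023796, so ⟨x³⟩ = 0.023796 / 0.70172.
⟨x³⟩ = 0.033911.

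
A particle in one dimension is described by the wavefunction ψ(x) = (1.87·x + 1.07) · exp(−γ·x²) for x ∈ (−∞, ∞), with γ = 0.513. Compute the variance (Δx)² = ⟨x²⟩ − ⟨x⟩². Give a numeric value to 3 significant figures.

0.602

Compute ⟨x⟩ and ⟨x²⟩ separately, then (Δx)² = ⟨x²⟩ − ⟨x⟩².
Expand each integrand as polynomial × e^(−2γx²) and use ∫x^(2j)·e^(−2γx²) dx = (2j−1)!!/(4γ)^j · √(π/(2γ)), odd powers → 0; here √(π/(2γ)) = 1.7499.
Normalization: ∫|ψ|² dx = 4.9854.
⟨x⟩ = 0.68451 and ⟨x²⟩ = 1.0703.
(Δx)² = 1.0703 − (0.68451)² = 0.60176.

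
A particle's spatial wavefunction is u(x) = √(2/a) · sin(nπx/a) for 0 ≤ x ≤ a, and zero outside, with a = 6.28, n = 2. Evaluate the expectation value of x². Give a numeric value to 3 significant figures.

12.6

⟨x²⟩ = ∫ x²·|u|² dx (integrals over the domain).
With sin²θ = (1 − cos2θ)/2 on 0 ≤ x ≤ a: ∫sin²(nπx/a) dx = a/2, ∫x·sin²(nπx/a) dx = a²/4, ∫x²·sin²(nπx/a) dx = a³·(1/6 − 1/(4n²π²)); higher powers xᵏ the same way, integrating xᵏ·cos(2nπx/a) by parts.
⟨x²⟩ = 12.647.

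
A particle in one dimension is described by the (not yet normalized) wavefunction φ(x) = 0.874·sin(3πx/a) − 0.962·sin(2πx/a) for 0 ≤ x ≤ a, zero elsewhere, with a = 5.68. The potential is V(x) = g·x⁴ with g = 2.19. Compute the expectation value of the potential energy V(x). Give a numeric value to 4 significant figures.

⟨V⟩ = ∫ V(x)·|φ|² dx / ∫|φ|² dx.
On 0 ≤ x ≤ a (j ≠ l): ∫sin²(jπx/a) dx = a/2, ∫sin(jπx/a)·sin(lπx/a) dx = 0; diagonal moments ∫x·sin²(jπx/a) dx = a²/4, ∫x²·sin²(jπx/a) dx = a³·(1/6 − 1/(4j²π²)); cross terms ∫x·sin(jπx/a)·sin(lπx/a) dx = 0 for j + l even and −4jla²/(π²(j² − l²)²) for j + l odd, ∫x²·sin(jπx/a)·sin(lπx/a) dx = (−1)^(j+l)·4jla³/(π²(j² − l²)²); higher powers the same way via product-to-sum and parts.
State is unnormalized: ∫|φ|² dx = 4.7977, and ∫φ*·V(x)·φ dx = 3544.2, so ⟨V⟩ = 3544.2 / 4.7977.
⟨V⟩ = 738.72.

738.7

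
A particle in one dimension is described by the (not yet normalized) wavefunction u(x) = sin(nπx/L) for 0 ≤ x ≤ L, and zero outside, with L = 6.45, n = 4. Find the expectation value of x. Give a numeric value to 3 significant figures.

3.23

⟨x⟩ = ∫ x·|u|² dx / ∫|u|² dx (integrals over the domain).
With sin²θ = (1 − cos2θ)/2 on 0 ≤ x ≤ L: ∫sin²(nπx/L) dx = L/2, ∫x·sin²(nπx/L) dx = L²/4, ∫x²·sin²(nπx/L) dx = L³·(1/6 − 1/(4n²π²)); higher powers xᵏ the same way, integrating xᵏ·cos(2nπx/L) by parts.
State is unnormalized: ∫|u|² dx = 3.2250, and ∫u*·x·u dx = 10.401, so ⟨x⟩ = 10.401 / 3.2250.
⟨x⟩ = 3.2250.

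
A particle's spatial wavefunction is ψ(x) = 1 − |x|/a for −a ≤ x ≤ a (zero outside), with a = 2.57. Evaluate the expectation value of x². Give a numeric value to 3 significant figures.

0.660

⟨x²⟩ = ∫ x²·|ψ|² dx / ∫|ψ|² dx (integrals over the domain).
ψ is even, so ∫ over [−a, a] = 2∫₀ᵃ with ψ = 1 − x/a there: ∫₀ᵃ (1 − x/a)² dx = a/3, ∫₀ᵃ x²(1 − x/a)² dx = a³/30, ∫₀ᵃ x⁴(1 − x/a)² dx = a⁵/105.
State is unnormalized: ∫|ψ|² dx = 1.7133, and ∫ψ*·x²·ψ dx = 1.1316, so ⟨x²⟩ = 1.1316 / 1.7133.
⟨x²⟩ = 0.66049.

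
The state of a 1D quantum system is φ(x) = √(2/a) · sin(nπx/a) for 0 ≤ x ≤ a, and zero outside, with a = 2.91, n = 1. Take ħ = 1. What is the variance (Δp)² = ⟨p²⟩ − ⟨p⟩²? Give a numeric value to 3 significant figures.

1.17

Compute ⟨p⟩ and ⟨p²⟩ separately; (Δp)² = ⟨p²⟩ − ⟨p⟩².
d/dx sin(nπx/a) = (nπ/a)·cos(nπx/a) and d²/dx² sin(nπx/a) = −(nπ/a)²·sin(nπx/a); on 0 ≤ x ≤ a, ∫sin²(nπx/a) dx = a/2 and ∫sin(nπx/a)·cos(nπx/a) dx = 0.
⟨p⟩ = 0.0000 and ⟨p²⟩ = 1.1655.
(Δp)² = 1.1655 − (0.0000)² = 1.1655.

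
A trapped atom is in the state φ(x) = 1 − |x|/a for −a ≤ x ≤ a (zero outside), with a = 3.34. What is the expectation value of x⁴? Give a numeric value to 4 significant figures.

⟨x⁴⟩ = ∫ x⁴·|φ|² dx / ∫|φ|² dx (integrals over the domain).
φ is even, so ∫ over [−a, a] = 2∫₀ᵃ with φ = 1 − x/a there: ∫₀ᵃ (1 − x/a)² dx = a/3, ∫₀ᵃ x²(1 − x/a)² dx = a³/30, ∫₀ᵃ x⁴(1 − x/a)² dx = a⁵/105.
State is unnormalized: ∫|φ|² dx = 2.2267, and ∫φ*·x⁴·φ dx = 7.9172, so ⟨x⁴⟩ = 7.9172 / 2.2267.
⟨x⁴⟩ = 3.5556.

3.556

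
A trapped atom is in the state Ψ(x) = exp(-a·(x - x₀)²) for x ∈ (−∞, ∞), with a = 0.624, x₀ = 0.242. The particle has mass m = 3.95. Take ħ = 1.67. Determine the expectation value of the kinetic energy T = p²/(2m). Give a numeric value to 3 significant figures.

0.220

T = −(ħ²/2m) d²/dx², so ⟨T⟩ = −(ħ²/2m) ∫ Ψ*·Ψ'' dx / ∫|Ψ|² dx; with m = 3.95.
Gaussian moments (u = x − x₀): ∫u^(2j)·e^(−2au²) du = (2j−1)!!/(4a)^j · √(π/(2a)), odd powers integrate to 0; here √(π/(2a)) = 1.5866. Derivatives: d/dx e^(−au²) = −2au·e^(−au²), d²/dx² e^(−au²) = (4a²u² − 2a)·e^(−au²).
State is unnormalized: ∫|Ψ|² dx = 1.5866, and ∫Ψ*·(−ħ²/2m · Ψ'') dx = 0.34951, so ⟨T⟩ = 0.34951 / 1.5866.
⟨T⟩ = 0.22029.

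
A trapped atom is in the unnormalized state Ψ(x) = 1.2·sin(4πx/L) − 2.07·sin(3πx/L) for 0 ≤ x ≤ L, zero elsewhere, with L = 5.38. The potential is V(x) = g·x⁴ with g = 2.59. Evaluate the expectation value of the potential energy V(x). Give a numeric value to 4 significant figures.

696.4

⟨V⟩ = ∫ V(x)·|Ψ|² dx / ∫|Ψ|² dx.
On 0 ≤ x ≤ L (j ≠ l): ∫sin²(jπx/L) dx = L/2, ∫sin(jπx/L)·sin(lπx/L) dx = 0; diagonal moments ∫x·sin²(jπx/L) dx = L²/4, ∫x²·sin²(jπx/L) dx = L³·(1/6 − 1/(4j²π²)); cross terms ∫x·sin(jπx/L)·sin(lπx/L) dx = 0 for j + l even and −4jlL²/(π²(j² − l²)²) for j + l odd, ∫x²·sin(jπx/L)·sin(lπx/L) dx = (−1)^(j+l)·4jlL³/(π²(j² − l²)²); higher powers the same way via product-to-sum and parts.
State is unnormalized: ∫|Ψ|² dx = 15.400, and ∫Ψ*·V(x)·Ψ dx = 10724., so ⟨V⟩ = 10724. / 15.400.
⟨V⟩ = 696.40.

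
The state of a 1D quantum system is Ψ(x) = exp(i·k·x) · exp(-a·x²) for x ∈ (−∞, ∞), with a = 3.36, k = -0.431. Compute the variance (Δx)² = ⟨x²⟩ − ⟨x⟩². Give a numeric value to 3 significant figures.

Compute ⟨x⟩ and ⟨x²⟩ separately, then (Δx)² = ⟨x²⟩ − ⟨x⟩².
Gaussian moments: ∫x^(2j)·e^(−2ax²) dx = (2j−1)!!/(4a)^j · √(π/(2a)), odd powers integrate to 0; here √(π/(2a)) = 0.68374.
Normalization: ∫|Ψ|² dx = 0.68374.
⟨x⟩ = 0.0000 and ⟨x²⟩ = 0.074405.
(Δx)² = 0.074405 − (0.0000)² = 0.074405.

0.0744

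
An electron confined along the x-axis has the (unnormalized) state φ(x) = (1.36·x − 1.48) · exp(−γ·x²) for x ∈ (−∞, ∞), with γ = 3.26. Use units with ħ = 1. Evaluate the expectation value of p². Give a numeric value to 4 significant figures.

p² φ = −ħ² d²φ/dx²; ⟨p²⟩ = −ħ² ∫ φ*·φ'' dx / ∫|φ|² dx.
Expand each integrand as polynomial × e^(−2γx²) and use ∫x^(2j)·e^(−2γx²) dx = (2j−1)!!/(4γ)^j · √(π/(2γ)), odd powers → 0; here √(π/(2γ)) = 0.69415. Differentiate with the product rule, d/dx e^(−γx²) = −2γx·e^(−γx²).
State is unnormalized: ∫|φ|² dx = 1.6189, and ∫φ*·(−ħ² φ'') dx = 5.9196, so ⟨p²⟩ = 5.9196 / 1.6189.
⟨p²⟩ = 3.6565.

3.657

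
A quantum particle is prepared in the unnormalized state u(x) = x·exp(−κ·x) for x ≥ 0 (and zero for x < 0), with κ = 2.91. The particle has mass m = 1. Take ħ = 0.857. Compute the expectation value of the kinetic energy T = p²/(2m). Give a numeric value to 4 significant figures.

3.110

T = −(ħ²/2m) d²/dx², so ⟨T⟩ = −(ħ²/2m) ∫ u*·u'' dx / ∫|u|² dx; with m = 1.
Differentiate x·exp(−κ·x) with the product rule; every integrand then reduces to terms xʲ·e^(−2κx) on [0, ∞), with ∫₀^∞ xʲ·e^(−2κx) dx = j!/(2κ)^(j+1).
State is unnormalized: ∫|u|² dx = 0.010145, and ∫u*·(−ħ²/2m · u'') dx = 0.031548, so ⟨T⟩ = 0.031548 / 0.010145.
⟨T⟩ = 3.1097.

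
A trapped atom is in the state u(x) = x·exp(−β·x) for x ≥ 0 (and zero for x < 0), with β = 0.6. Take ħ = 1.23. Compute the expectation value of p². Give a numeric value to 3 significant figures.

p² u = −ħ² d²u/dx²; ⟨p²⟩ = −ħ² ∫ u*·u'' dx / ∫|u|² dx.
Differentiate x·exp(−β·x) with the product rule; every integrand then reduces to terms xʲ·e^(−2βx) on [0, ∞), with ∫₀^∞ xʲ·e^(−2βx) dx = j!/(2β)^(j+1).
State is unnormalized: ∫|u|² dx = 1.1574, and ∫u*·(−ħ² u'') dx = 0.63038, so ⟨p²⟩ = 0.63038 / 1.1574.
⟨p²⟩ = 0.54464.

0.545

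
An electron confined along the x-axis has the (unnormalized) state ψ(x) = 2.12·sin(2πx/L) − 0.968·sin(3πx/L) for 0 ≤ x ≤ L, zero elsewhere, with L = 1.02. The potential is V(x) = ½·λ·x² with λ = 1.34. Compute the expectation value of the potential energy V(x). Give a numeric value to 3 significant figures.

⟨V⟩ = ∫ V(x)·|ψ|² dx / ∫|ψ|² dx.
On 0 ≤ x ≤ L (j ≠ l): ∫sin²(jπx/L) dx = L/2, ∫sin(jπx/L)·sin(lπx/L) dx = 0; diagonal moments ∫x·sin²(jπx/L) dx = L²/4, ∫x²·sin²(jπx/L) dx = L³·(1/6 − 1/(4j²π²)); cross terms ∫x·sin(jπx/L)·sin(lπx/L) dx = 0 for j + l even and −4jlL²/(π²(j² − l²)²) for j + l odd, ∫x²·sin(jπx/L)·sin(lπx/L) dx = (−1)^(j+l)·4jlL³/(π²(j² − l²)²); higher powers the same way via product-to-sum and parts.
State is unnormalized: ∫|ψ|² dx = 2.7700, and ∫ψ*·V(x)·ψ dx = 0.90537, so ⟨V⟩ = 0.90537 / 2.7700.
⟨V⟩ = 0.32685.

0.327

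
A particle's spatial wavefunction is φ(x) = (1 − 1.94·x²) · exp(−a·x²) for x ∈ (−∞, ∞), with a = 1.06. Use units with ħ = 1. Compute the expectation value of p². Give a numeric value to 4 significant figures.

5.026

p² φ = −ħ² d²φ/dx²; ⟨p²⟩ = −ħ² ∫ φ*·φ'' dx / ∫|φ|² dx.
Expand each integrand as polynomial × e^(−2ax²) and use ∫x^(2j)·e^(−2ax²) dx = (2j−1)!!/(4a)^j · √(π/(2a)), odd powers → 0; here √(π/(2a)) = 1.2173. Differentiate with the product rule, d/dx e^(−ax²) = −2ax·e^(−ax²).
State is unnormalized: ∫|φ|² dx = 0.86790, and ∫φ*·(−ħ² φ'') dx = 4.3621, so ⟨p²⟩ = 4.3621 / 0.86790.
⟨p²⟩ = 5.0261.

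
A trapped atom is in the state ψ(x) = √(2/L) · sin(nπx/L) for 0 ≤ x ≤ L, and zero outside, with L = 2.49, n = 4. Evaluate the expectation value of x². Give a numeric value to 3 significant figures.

2.05

⟨x²⟩ = ∫ x²·|ψ|² dx (integrals over the domain).
With sin²θ = (1 − cos2θ)/2 on 0 ≤ x ≤ L: ∫sin²(nπx/L) dx = L/2, ∫x·sin²(nπx/L) dx = L²/4, ∫x²·sin²(nπx/L) dx = L³·(1/6 − 1/(4n²π²)); higher powers xᵏ the same way, integrating xᵏ·cos(2nπx/L) by parts.
⟨x²⟩ = 2.0471.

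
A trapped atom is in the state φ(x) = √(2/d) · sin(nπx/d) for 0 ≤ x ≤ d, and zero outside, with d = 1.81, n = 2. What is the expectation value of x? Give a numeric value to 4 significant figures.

0.9050

⟨x⟩ = ∫ x·|φ|² dx (integrals over the domain).
With sin²θ = (1 − cos2θ)/2 on 0 ≤ x ≤ d: ∫sin²(nπx/d) dx = d/2, ∫x·sin²(nπx/d) dx = d²/4, ∫x²·sin²(nπx/d) dx = d³·(1/6 − 1/(4n²π²)); higher powers xᵏ the same way, integrating xᵏ·cos(2nπx/d) by parts.
⟨x⟩ = 0.90500.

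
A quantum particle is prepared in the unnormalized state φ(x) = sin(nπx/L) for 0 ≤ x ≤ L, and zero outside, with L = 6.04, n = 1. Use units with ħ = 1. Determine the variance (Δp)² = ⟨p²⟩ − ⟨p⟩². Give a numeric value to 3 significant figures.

0.271

Compute ⟨p⟩ and ⟨p²⟩ separately; (Δp)² = ⟨p²⟩ − ⟨p⟩².
d/dx sin(nπx/L) = (nπ/L)·cos(nπx/L) and d²/dx² sin(nπx/L) = −(nπ/L)²·sin(nπx/L); on 0 ≤ x ≤ L, ∫sin²(nπx/L) dx = L/2 and ∫sin(nπx/L)·cos(nπx/L) dx = 0.
Normalization: ∫|φ|² dx = 3.0200.
⟨p⟩ = 0.0000 and ⟨p²⟩ = 0.27054.
(Δp)² = 0.27054 − (0.0000)² = 0.27054.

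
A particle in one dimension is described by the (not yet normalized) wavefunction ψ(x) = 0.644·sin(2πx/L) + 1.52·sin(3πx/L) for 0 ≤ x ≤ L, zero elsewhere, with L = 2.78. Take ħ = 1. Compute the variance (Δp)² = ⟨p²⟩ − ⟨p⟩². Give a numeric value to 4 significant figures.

10.52

Compute ⟨p⟩ and ⟨p²⟩ separately; (Δp)² = ⟨p²⟩ − ⟨p⟩².
d²/dx² sin(jπx/L) = −(jπ/L)²·sin(jπx/L); on 0 ≤ x ≤ L, ∫sin²(jπx/L) dx = L/2 and ∫sin(jπx/L)·sin(lπx/L) dx = 0 for j ≠ l, so only diagonal terms survive in ∫|ψ|² and ∫ψ·ψ″; ∫ψ·ψ′ dx = [ψ²/2] between the walls = 0.
Normalization: ∫|ψ|² dx = 3.7879.
⟨p⟩ = 0.0000 and ⟨p²⟩ = 10.522.
(Δp)² = 10.522 − (0.0000)² = 10.522.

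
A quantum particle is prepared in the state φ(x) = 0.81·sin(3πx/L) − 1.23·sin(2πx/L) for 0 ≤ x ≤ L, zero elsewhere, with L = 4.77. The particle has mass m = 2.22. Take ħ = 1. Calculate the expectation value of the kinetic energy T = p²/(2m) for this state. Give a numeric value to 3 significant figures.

T = −(ħ²/2m) d²/dx², so ⟨T⟩ = −(ħ²/2m) ∫ φ*·φ'' dx / ∫|φ|² dx; with m = 2.22.
d²/dx² sin(jπx/L) = −(jπ/L)²·sin(jπx/L); on 0 ≤ x ≤ L, ∫sin²(jπx/L) dx = L/2 and ∫sin(jπx/L)·sin(lπx/L) dx = 0 for j ≠ l, so only diagonal terms survive in ∫|φ|² and ∫φ·φ″; ∫φ·φ′ dx = [φ²/2] between the walls = 0.
State is unnormalized: ∫|φ|² dx = 5.1731, and ∫φ*·(−ħ²/2m · φ'') dx = 2.7859, so ⟨T⟩ = 2.7859 / 5.1731.
⟨T⟩ = 0.53855.

0.539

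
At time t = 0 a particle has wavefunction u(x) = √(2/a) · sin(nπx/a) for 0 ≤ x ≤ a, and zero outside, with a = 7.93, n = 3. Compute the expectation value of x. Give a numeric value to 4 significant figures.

⟨x⟩ = ∫ x·|u|² dx (integrals over the domain).
With sin²θ = (1 − cos2θ)/2 on 0 ≤ x ≤ a: ∫sin²(nπx/a) dx = a/2, ∫x·sin²(nπx/a) dx = a²/4, ∫x²·sin²(nπx/a) dx = a³·(1/6 − 1/(4n²π²)); higher powers xᵏ the same way, integrating xᵏ·cos(2nπx/a) by parts.
⟨x⟩ = 3.9650.

3.965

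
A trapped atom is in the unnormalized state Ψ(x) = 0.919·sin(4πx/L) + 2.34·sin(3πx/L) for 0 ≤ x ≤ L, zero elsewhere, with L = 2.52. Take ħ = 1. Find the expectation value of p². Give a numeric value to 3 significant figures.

p² Ψ = −ħ² d²Ψ/dx²; ⟨p²⟩ = −ħ² ∫ Ψ*·Ψ'' dx / ∫|Ψ|² dx.
d²/dx² sin(jπx/L) = −(jπ/L)²·sin(jπx/L); on 0 ≤ x ≤ L, ∫sin²(jπx/L) dx = L/2 and ∫sin(jπx/L)·sin(lπx/L) dx = 0 for j ≠ l, so only diagonal terms survive in ∫|Ψ|² and ∫Ψ·Ψ″; ∫Ψ·Ψ′ dx = [Ψ²/2] between the walls = 0.
State is unnormalized: ∫|Ψ|² dx = 7.9634, and ∫Ψ*·(−ħ² Ψ'') dx = 122.97, so ⟨p²⟩ = 122.97 / 7.9634.
⟨p²⟩ = 15.441.

15.4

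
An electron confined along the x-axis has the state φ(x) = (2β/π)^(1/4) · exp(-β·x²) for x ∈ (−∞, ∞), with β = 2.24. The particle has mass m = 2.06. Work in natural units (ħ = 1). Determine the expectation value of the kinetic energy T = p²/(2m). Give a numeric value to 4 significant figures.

0.5437

T = −(ħ²/2m) d²/dx², so ⟨T⟩ = −(ħ²/2m) ∫ φ*·φ'' dx; with m = 2.06.
Gaussian moments: ∫x^(2j)·e^(−2βx²) dx = (2j−1)!!/(4β)^j · √(π/(2β)), odd powers integrate to 0; here √(π/(2β)) = 0.83741. Derivatives: d/dx e^(−βx²) = −2βx·e^(−βx²), d²/dx² e^(−βx²) = (4β²x² − 2β)·e^(−βx²).
⟨T⟩ = 0.54369.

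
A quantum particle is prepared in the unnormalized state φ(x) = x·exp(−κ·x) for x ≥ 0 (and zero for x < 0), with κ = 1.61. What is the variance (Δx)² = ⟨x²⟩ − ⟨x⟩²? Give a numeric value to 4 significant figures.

0.2893

Compute ⟨x⟩ and ⟨x²⟩ separately, then (Δx)² = ⟨x²⟩ − ⟨x⟩².
Every integrand reduces to terms xʲ·e^(−2κx) on [0, ∞); use ∫₀^∞ xʲ·e^(−2κx) dx = j!/(2κ)^(j+1).
Normalization: ∫|φ|² dx = 0.059905.
⟨x⟩ = 0.93168 and ⟨x²⟩ = 1.1574.
(Δx)² = 1.1574 − (0.93168)² = 0.28934.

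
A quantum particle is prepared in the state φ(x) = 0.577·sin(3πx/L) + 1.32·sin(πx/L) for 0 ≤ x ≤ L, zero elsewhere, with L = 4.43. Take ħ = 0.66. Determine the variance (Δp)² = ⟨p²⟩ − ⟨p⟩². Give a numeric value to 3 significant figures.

Compute ⟨p⟩ and ⟨p²⟩ separately; (Δp)² = ⟨p²⟩ − ⟨p⟩².
d²/dx² sin(jπx/L) = −(jπ/L)²·sin(jπx/L); on 0 ≤ x ≤ L, ∫sin²(jπx/L) dx = L/2 and ∫sin(jπx/L)·sin(lπx/L) dx = 0 for j ≠ l, so only diagonal terms survive in ∫|φ|² and ∫φ·φ″; ∫φ·φ′ dx = [φ²/2] between the walls = 0.
Normalization: ∫|φ|² dx = 4.5969.
⟨p⟩ = 0.0000 and ⟨p²⟩ = 0.50022.
(Δp)² = 0.50022 − (0.0000)² = 0.50022.

0.500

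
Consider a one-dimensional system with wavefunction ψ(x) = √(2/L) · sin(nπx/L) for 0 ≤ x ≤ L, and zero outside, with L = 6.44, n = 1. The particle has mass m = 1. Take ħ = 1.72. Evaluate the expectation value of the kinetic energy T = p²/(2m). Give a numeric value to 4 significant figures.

0.3520

T = −(ħ²/2m) d²/dx², so ⟨T⟩ = −(ħ²/2m) ∫ ψ*·ψ'' dx; with m = 1.
d/dx sin(nπx/L) = (nπ/L)·cos(nπx/L) and d²/dx² sin(nπx/L) = −(nπ/L)²·sin(nπx/L); on 0 ≤ x ≤ L, ∫sin²(nπx/L) dx = L/2 and ∫sin(nπx/L)·cos(nπx/L) dx = 0.
⟨T⟩ = 0.35201.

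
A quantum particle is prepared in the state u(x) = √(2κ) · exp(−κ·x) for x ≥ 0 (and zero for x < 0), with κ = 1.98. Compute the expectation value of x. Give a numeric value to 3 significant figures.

⟨x⟩ = ∫ x·|u|² dx (integrals over the domain).
Every integrand reduces to terms xʲ·e^(−2κx) on [0, ∞); use ∫₀^∞ xʲ·e^(−2κx) dx = j!/(2κ)^(j+1).
⟨x⟩ = 0.25253.

0.253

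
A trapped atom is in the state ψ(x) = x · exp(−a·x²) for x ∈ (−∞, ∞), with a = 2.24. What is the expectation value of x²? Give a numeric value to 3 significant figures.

⟨x²⟩ = ∫ x²·|ψ|² dx / ∫|ψ|² dx (integrals over the domain).
Expand each integrand as polynomial × e^(−2ax²) and use ∫x^(2j)·e^(−2ax²) dx = (2j−1)!!/(4a)^j · √(π/(2a)), odd powers → 0; here √(π/(2a)) = 0.83741.
State is unnormalized: ∫|ψ|² dx = 0.093460, and ∫ψ*·x²·ψ dx = 0.031293, so ⟨x²⟩ = 0.031293 / 0.093460.
⟨x²⟩ = 0.33482.

0.335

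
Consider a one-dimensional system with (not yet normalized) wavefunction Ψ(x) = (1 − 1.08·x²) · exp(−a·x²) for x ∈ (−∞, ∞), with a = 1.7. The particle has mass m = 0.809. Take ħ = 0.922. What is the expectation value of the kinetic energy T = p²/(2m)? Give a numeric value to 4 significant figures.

1.761

T = −(ħ²/2m) d²/dx², so ⟨T⟩ = −(ħ²/2m) ∫ Ψ*·Ψ'' dx / ∫|Ψ|² dx; with m = 0.809.
Expand each integrand as polynomial × e^(−2ax²) and use ∫x^(2j)·e^(−2ax²) dx = (2j−1)!!/(4a)^j · √(π/(2a)), odd powers → 0; here √(π/(2a)) = 0.96125. Differentiate with the product rule, d/dx e^(−ax²) = −2ax·e^(−ax²).
State is unnormalized: ∫|Ψ|² dx = 0.72865, and ∫Ψ*·(−ħ²/2m · Ψ'') dx = 1.2829, so ⟨T⟩ = 1.2829 / 0.72865.
⟨T⟩ = 1.7606.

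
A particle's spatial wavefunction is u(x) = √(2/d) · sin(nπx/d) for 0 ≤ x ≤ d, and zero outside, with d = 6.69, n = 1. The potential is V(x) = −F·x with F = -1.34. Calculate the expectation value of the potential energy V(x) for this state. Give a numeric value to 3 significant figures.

⟨V⟩ = ∫ V(x)·|u|² dx.
With sin²θ = (1 − cos2θ)/2 on 0 ≤ x ≤ d: ∫sin²(nπx/d) dx = d/2, ∫x·sin²(nπx/d) dx = d²/4, ∫x²·sin²(nπx/d) dx = d³·(1/6 − 1/(4n²π²)); higher powers xᵏ the same way, integrating xᵏ·cos(2nπx/d) by parts.
⟨V⟩ = 4.4823.

4.48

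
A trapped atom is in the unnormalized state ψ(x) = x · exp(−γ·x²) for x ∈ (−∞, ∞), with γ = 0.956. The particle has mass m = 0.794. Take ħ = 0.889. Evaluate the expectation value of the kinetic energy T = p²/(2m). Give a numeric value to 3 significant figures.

T = −(ħ²/2m) d²/dx², so ⟨T⟩ = −(ħ²/2m) ∫ ψ*·ψ'' dx / ∫|ψ|² dx; with m = 0.794.
Expand each integrand as polynomial × e^(−2γx²) and use ∫x^(2j)·e^(−2γx²) dx = (2j−1)!!/(4γ)^j · √(π/(2γ)), odd powers → 0; here √(π/(2γ)) = 1.2818. Differentiate with the product rule, d/dx e^(−γx²) = −2γx·e^(−γx²).
State is unnormalized: ∫|ψ|² dx = 0.33521, and ∫ψ*·(−ħ²/2m · ψ'') dx = 0.47846, so ⟨T⟩ = 0.47846 / 0.33521.
⟨T⟩ = 1.4274.

1.43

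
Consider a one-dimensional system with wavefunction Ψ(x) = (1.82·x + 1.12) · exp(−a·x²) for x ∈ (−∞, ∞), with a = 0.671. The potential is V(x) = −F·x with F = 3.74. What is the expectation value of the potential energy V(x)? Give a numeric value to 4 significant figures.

⟨V⟩ = ∫ V(x)·|Ψ|² dx / ∫|Ψ|² dx.
Expand each integrand as polynomial × e^(−2ax²) and use ∫x^(2j)·e^(−2ax²) dx = (2j−1)!!/(4a)^j · √(π/(2a)), odd powers → 0; here √(π/(2a)) = 1.5300.
State is unnormalized: ∫|Ψ|² dx = 3.8075, and ∫Ψ*·V(x)·Ψ dx = -8.6917, so ⟨V⟩ = -8.6917 / 3.8075.
⟨V⟩ = -2.2828.

-2.283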